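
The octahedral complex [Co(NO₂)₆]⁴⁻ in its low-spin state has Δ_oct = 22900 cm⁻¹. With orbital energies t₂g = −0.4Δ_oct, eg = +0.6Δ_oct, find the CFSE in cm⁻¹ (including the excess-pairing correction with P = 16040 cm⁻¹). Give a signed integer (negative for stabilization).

Each NO₂⁻ contributes -1; 6 × (-1) = -6. With overall charge -4, Co is in the +2 oxidation state.
Co is in group 9, so Co²⁺ is d⁷ (9 − 2 = 7).
Configuration: t₂g⁶ eg¹.
The orbital stabilization is -1.8Δ_oct = -1.8 × 22900 = -41220 cm⁻¹.
Relative to high-spin t₂g⁵ eg² (2 paired), the low-spin configuration has 1 additional pair, contributing +1 × 16040 = +16040 cm⁻¹.
Net CFSE = -41220 + 16040 = -25180 cm⁻¹.

-25180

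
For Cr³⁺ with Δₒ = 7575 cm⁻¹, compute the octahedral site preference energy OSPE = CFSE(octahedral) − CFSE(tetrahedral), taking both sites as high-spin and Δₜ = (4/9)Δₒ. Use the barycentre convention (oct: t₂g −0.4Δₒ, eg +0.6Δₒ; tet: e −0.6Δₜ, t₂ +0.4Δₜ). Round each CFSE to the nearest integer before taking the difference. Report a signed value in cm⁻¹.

Cr sits in group 6; removing 3 electrons leaves Cr³⁺ with 6 − 3 = 3 d electrons.
Octahedral high-spin t₂g³ eg⁰: CFSE = -1.2 × 7575 = -9090 cm⁻¹.
In a tetrahedral site the filling is e² t₂¹: CFSE(tet) = -0.8Δₜ = -0.8 × (4/9)(7575) = -2693 cm⁻¹.
OSPE = -9090 − (-2693) = -6397 cm⁻¹.

-6397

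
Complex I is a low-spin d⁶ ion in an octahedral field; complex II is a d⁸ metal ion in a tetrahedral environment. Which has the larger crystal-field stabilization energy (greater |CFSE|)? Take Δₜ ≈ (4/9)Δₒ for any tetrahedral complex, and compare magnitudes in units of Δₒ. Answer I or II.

I: t₂g⁶ eg⁰, CFSE = -2.4Δₒ.
II: With tetrahedral geometry the complex is necessarily high-spin; e⁴ t₂⁴, CFSE = -0.8Δₜ ≈ -0.36Δₒ.
So I has the larger |CFSE|.

I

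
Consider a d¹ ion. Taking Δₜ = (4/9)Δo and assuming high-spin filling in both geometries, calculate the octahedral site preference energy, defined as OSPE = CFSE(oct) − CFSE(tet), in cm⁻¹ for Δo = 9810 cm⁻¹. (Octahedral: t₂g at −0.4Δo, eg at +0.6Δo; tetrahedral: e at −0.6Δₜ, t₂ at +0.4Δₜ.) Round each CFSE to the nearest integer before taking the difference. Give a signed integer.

In an octahedral site d¹ (HS) is t2g^1 e_g^0, giving CFSE(oct) = -0.4Δo = -3924 cm⁻¹.
Tetrahedral e^1 t2^0 gives -0.6Δₜ = -0.6 × (4/9) × 9810 = -2616 cm⁻¹.
OSPE = CFSE(oct) − CFSE(tet) = -3924 − (-2616) = -1308 cm⁻¹.

-1308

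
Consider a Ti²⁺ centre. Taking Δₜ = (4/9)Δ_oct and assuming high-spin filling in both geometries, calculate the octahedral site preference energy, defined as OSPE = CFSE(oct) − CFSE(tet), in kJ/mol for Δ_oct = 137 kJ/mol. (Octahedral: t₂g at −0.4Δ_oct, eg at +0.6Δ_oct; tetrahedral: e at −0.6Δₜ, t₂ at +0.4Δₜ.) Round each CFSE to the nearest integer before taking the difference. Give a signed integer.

Ti²⁺: group 4, so d-count = 4 − 2 = 2.
Octahedral (high-spin): t₂g² eg⁰, CFSE = 2(−0.4) + 0(+0.6) = -0.8Δ_oct = -0.8 × 137 = -110 kJ/mol.
In a tetrahedral site the filling is e² t₂⁰: CFSE(tet) = -1.2Δₜ = -1.2 × (4/9)(137) = -73 kJ/mol.
OSPE = -110 − (-73) = -37 kJ/mol.

-37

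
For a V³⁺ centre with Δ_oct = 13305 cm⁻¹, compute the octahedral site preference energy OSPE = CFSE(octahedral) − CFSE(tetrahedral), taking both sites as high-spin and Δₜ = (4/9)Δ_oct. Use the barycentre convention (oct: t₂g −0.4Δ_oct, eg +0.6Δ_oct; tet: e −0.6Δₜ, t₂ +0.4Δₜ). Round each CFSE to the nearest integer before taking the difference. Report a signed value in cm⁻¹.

-3548

Group 5 minus oxidation state +3 gives a d² configuration for V³⁺.
Octahedral (high-spin): t₂g² eg⁰, CFSE = 2(−0.4) + 0(+0.6) = -0.8Δ_oct = -0.8 × 13305 = -10644 cm⁻¹.
Tetrahedral e² t₂⁰ gives -1.2Δₜ = -1.2 × (4/9) × 13305 = -7096 cm⁻¹.
Subtracting, OSPE = -10644 − (-7096) = -3548 cm⁻¹.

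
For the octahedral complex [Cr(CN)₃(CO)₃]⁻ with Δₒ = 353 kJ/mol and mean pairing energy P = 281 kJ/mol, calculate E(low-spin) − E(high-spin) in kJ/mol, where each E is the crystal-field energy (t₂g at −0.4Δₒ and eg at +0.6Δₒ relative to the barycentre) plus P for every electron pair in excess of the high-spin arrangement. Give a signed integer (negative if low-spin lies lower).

Ligand charges: 3×(-1) from CN⁻ and 3×(+0) from CO sum to -3; with overall charge -1, Cr is +2.
Group 6 minus oxidation state +2 gives a d⁴ configuration for Cr²⁺.
High-spin d⁴ fills as t₂g³ eg¹ with CFSE 3(−0.4) + 1(+0.6) = -0.6Δₒ = -212 kJ/mol.
Low-spin t₂g⁴ eg⁰ gives -1.6Δₒ = -565 kJ/mol, but forming 1 extra pair costs 1P = 281 kJ/mol, so E(LS) = -565 + 281 = -284 kJ/mol.
Thus E(LS) − E(HS) = -72 kJ/mol.

-72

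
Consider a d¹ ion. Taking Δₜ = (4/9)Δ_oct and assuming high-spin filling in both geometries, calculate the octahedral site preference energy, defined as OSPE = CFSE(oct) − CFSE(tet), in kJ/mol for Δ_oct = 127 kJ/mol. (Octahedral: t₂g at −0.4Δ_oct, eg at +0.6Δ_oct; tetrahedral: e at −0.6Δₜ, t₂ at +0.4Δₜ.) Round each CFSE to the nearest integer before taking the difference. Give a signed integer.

-17

Octahedral (high-spin): t2g^1 e_g^0, CFSE = 1(−0.4) + 0(+0.6) = -0.4Δ_oct = -0.4 × 127 = -51 kJ/mol.
Tetrahedral e^1 t2^0 gives -0.6Δₜ = -0.6 × (4/9) × 127 = -34 kJ/mol.
Subtracting, OSPE = -51 − (-34) = -17 kJ/mol.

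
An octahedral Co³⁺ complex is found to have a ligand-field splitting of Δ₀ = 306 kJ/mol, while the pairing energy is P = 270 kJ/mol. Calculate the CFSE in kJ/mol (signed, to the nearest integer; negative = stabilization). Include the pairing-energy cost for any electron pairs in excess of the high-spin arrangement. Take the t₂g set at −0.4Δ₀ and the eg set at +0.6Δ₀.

-194

Co³⁺: group 9, so d-count = 9 − 3 = 6.
Here Δ₀ > P (306 > 270), so the low-spin state is favoured.
Configuration: t₂g⁶ eg⁰.
Orbital CFSE = -2.4Δ₀ = -2.4 × 306 = -734 kJ/mol.
Excess pairs vs high-spin: 3 − 1 = 2; pairing cost = +540 kJ/mol.
Net CFSE = -734 + 540 = -194 kJ/mol.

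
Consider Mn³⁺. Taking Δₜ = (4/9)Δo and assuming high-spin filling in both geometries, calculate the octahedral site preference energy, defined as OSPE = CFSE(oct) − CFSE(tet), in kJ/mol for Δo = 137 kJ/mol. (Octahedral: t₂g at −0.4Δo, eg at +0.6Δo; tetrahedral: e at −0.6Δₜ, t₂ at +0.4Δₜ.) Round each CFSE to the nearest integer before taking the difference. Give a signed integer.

Mn is in group 7, so Mn³⁺ is d⁴ (7 − 3 = 4).
Octahedral (high-spin): t2g^3 e_g^1, CFSE = 3(−0.4) + 1(+0.6) = -0.6Δo = -0.6 × 137 = -82 kJ/mol.
Tetrahedral: e^2 t2^2, CFSE = 2(−0.6) + 2(+0.4) = -0.4Δₜ = -0.4 × (4/9) × 137 = -24 kJ/mol.
Subtracting, OSPE = -82 − (-24) = -58 kJ/mol.

-58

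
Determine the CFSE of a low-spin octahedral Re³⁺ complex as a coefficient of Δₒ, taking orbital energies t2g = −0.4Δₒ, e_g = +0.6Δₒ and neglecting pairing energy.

Re³⁺: group 7, so d-count = 7 − 3 = 4.
Configuration: t2g^4 e_g^0.
CFSE = 4(-0.4Δₒ) + 0(0.6Δₒ) = -1.6Δₒ + 0.0Δₒ = -1.6Δₒ.

-1.6 Δₒ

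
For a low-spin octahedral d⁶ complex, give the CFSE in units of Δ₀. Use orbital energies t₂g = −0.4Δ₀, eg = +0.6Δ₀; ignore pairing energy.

Configuration: t₂g⁶ eg⁰.
CFSE = 6(-0.4Δ₀) + 0(0.6Δ₀) = -2.4Δ₀ + 0.0Δ₀ = -2.4Δ₀.

-2.4 Δ₀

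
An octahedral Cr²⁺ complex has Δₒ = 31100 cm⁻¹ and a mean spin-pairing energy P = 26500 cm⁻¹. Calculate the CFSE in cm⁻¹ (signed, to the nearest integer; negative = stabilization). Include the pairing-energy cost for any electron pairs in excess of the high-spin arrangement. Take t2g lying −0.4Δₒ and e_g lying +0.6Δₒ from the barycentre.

-23260

Cr²⁺: group 6, so d-count = 6 − 2 = 4.
Since Δₒ = 31100 cm⁻¹ > P = 26500 cm⁻¹, the complex adopts the low-spin configuration.
That gives t2g^4 e_g^0.
Orbital CFSE = -1.6Δₒ = -1.6 × 31100 = -49760 cm⁻¹.
Excess pairs vs high-spin: 1 − 0 = 1; pairing cost = +26500 cm⁻¹.
Net CFSE = -49760 + 26500 = -23260 cm⁻¹.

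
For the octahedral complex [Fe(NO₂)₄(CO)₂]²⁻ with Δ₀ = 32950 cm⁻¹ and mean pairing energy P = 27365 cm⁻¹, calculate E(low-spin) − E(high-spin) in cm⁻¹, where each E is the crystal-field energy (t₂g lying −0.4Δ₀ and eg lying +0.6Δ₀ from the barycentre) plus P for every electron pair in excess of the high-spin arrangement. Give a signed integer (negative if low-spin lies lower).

-11170

Ligand charges: 4×(-1) from NO₂⁻ and 2×(+0) from CO sum to -4; with overall charge -2, Fe is +2.
Fe sits in group 8; removing 2 electrons leaves Fe²⁺ with 8 − 2 = 6 d electrons.
High-spin d⁶ fills as t₂g⁴ eg² with CFSE 4(−0.4) + 2(+0.6) = -0.4Δ₀ = -13180 cm⁻¹.
For low-spin the configuration is t₂g⁶ eg⁰: orbital energy -2.4 × 32950 = -79080 cm⁻¹, and 2 additional pairs relative to high-spin add 54730 cm⁻¹, giving -24350 cm⁻¹.
E(LS) − E(HS) = -24350 − (-13180) = -11170 cm⁻¹.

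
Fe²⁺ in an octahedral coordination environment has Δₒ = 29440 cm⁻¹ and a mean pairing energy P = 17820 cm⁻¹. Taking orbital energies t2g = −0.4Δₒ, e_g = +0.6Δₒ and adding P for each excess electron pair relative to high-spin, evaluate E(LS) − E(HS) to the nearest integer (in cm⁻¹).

Fe is in group 8, so Fe²⁺ is d⁶ (8 − 2 = 6).
In the high-spin limit (t2g^4 e_g^2) the orbital term is -0.4Δₒ = -11776 cm⁻¹, with no excess pairing.
For low-spin the configuration is t2g^6 e_g^0: orbital energy -2.4 × 29440 = -70656 cm⁻¹, and 2 additional pairs relative to high-spin add 35640 cm⁻¹, giving -35016 cm⁻¹.
E(LS) − E(HS) = -35016 − (-11776) = -23240 cm⁻¹.

-23240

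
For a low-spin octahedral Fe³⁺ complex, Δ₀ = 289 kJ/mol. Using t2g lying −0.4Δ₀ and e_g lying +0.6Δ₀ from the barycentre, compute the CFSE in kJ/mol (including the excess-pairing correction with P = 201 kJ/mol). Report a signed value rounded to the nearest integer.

-176

Fe sits in group 8; removing 3 electrons leaves Fe³⁺ with 8 − 3 = 5 d electrons.
The d⁵ electrons fill as t2g^5 e_g^0.
Orbital CFSE = 5(-0.4) + 0(0.6) = -2.0Δ₀ = -2.0 × 289 = -578 kJ/mol.
Pairing penalty: 2 pairs vs 0 in the high-spin reference → 2 extra × P = 402 kJ/mol.
Combining: -578 + 402 = -176 kJ/mol.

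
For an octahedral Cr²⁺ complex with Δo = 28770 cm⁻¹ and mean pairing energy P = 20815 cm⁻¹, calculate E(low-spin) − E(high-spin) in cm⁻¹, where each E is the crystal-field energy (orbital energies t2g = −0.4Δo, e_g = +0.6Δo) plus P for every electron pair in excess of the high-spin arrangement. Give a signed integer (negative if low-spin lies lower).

Cr²⁺: group 6, so d-count = 6 − 2 = 4.
In the high-spin limit (t2g^3 e_g^1) the orbital term is -0.6Δo = -17262 cm⁻¹, with no excess pairing.
Low-spin: t2g^4 e_g^0, orbital CFSE = -1.6Δo = -46032 cm⁻¹; plus 1 excess pair × P = +20815 cm⁻¹; total -25217 cm⁻¹.
The difference is -25217 − (-17262) = -7955 cm⁻¹, so low-spin lies lower.

-7955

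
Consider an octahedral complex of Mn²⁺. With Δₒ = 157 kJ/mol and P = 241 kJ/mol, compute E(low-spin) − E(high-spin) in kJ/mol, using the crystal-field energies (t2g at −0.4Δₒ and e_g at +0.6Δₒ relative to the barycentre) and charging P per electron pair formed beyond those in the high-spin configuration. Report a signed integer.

Mn is in group 7, so Mn²⁺ is d⁵ (7 − 2 = 5).
High-spin d⁵ fills as t2g^3 e_g^2 with CFSE 3(−0.4) + 2(+0.6) = 0.0Δₒ = 0 kJ/mol.
For low-spin the configuration is t2g^5 e_g^0: orbital energy -2.0 × 157 = -314 kJ/mol, and 2 additional pairs relative to high-spin add 482 kJ/mol, giving 168 kJ/mol.
E(LS) − E(HS) = 168 − (0) = 168 kJ/mol.

168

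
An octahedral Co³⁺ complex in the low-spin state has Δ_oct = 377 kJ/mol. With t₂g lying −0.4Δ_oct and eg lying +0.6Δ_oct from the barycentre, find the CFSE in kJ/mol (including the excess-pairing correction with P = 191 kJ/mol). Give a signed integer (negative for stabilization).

Group 9 minus oxidation state +3 gives a d⁶ configuration for Co³⁺.
The d⁶ electrons fill as t₂g⁶ eg⁰.
CFSE(orbital) = 6×(-0.4Δ_oct) + 0×(0.6Δ_oct) = -2.4Δ_oct; with Δ_oct = 377 kJ/mol that is -905 kJ/mol.
Pairing penalty: 3 pairs vs 1 in the high-spin reference → 2 extra × P = 382 kJ/mol.
Combining: -905 + 382 = -523 kJ/mol.

-523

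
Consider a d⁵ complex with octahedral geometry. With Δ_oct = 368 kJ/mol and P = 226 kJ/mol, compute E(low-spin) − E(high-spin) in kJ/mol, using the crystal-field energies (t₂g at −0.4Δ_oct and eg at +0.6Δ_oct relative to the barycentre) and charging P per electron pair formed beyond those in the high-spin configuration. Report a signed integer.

In the high-spin limit (t₂g³ eg²) the orbital term is 0.0Δ_oct = 0 kJ/mol, with no excess pairing.
Low-spin: t₂g⁵ eg⁰, orbital CFSE = -2.0Δ_oct = -736 kJ/mol; plus 2 excess pairs × P = +452 kJ/mol; total -284 kJ/mol.
E(LS) − E(HS) = -284 − (0) = -284 kJ/mol.

-284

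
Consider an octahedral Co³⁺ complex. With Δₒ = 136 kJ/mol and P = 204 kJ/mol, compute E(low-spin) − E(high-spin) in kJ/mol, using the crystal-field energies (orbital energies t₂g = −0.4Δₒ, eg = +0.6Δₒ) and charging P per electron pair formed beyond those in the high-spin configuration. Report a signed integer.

Group 9 minus oxidation state +3 gives a d⁶ configuration for Co³⁺.
High-spin d⁶ fills as t₂g⁴ eg² with CFSE 4(−0.4) + 2(+0.6) = -0.4Δₒ = -54 kJ/mol.
Low-spin t₂g⁶ eg⁰ gives -2.4Δₒ = -326 kJ/mol, but forming 2 extra pairs costs 2P = 408 kJ/mol, so E(LS) = -326 + 408 = 82 kJ/mol.
The difference is 82 − (-54) = 136 kJ/mol, so high-spin lies lower.

136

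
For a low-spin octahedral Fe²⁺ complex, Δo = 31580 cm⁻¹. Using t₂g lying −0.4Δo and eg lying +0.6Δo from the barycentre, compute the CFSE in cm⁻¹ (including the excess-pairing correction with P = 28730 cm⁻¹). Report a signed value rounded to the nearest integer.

-18332

Fe²⁺: group 8, so d-count = 8 − 2 = 6.
The d⁶ electrons fill as t₂g⁶ eg⁰.
CFSE(orbital) = 6×(-0.4Δo) + 0×(0.6Δo) = -2.4Δo; with Δo = 31580 cm⁻¹ that is -75792 cm⁻¹.
Pairing penalty: 3 pairs vs 1 in the high-spin reference → 2 extra × P = 57460 cm⁻¹.
Net CFSE = -75792 + 57460 = -18332 cm⁻¹.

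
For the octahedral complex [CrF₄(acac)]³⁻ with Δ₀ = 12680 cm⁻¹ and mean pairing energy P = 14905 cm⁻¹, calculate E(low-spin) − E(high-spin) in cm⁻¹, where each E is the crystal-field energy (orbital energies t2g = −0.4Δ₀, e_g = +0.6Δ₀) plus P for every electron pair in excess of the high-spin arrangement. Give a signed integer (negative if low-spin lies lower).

2225

Ligand charges: 4×(-1) from F⁻ and 1×(-1) from acac⁻ sum to -5; with overall charge -3, Cr is +2.
Cr sits in group 6; removing 2 electrons leaves Cr²⁺ with 6 − 2 = 4 d electrons.
High-spin d⁴ fills as t2g^3 e_g^1 with CFSE 3(−0.4) + 1(+0.6) = -0.6Δ₀ = -7608 cm⁻¹.
For low-spin the configuration is t2g^4 e_g^0: orbital energy -1.6 × 12680 = -20288 cm⁻¹, and 1 additional pair relative to high-spin adds 14905 cm⁻¹, giving -5383 cm⁻¹.
Thus E(LS) − E(HS) = 2225 cm⁻¹.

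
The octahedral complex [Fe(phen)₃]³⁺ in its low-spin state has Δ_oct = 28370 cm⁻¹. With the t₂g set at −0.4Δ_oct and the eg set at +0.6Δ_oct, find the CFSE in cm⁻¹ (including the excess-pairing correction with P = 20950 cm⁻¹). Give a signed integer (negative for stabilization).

-14840

phen is neutral, so the +3 overall charge sits on Fe: oxidation state +3.
Fe³⁺: group 8, so d-count = 8 − 3 = 5.
The d⁵ electrons fill as t₂g⁵ eg⁰.
The orbital stabilization is -2.0Δ_oct = -2.0 × 28370 = -56740 cm⁻¹.
Relative to high-spin t₂g³ eg² (0 paired), the low-spin configuration has 2 additional pairs, contributing +2 × 20950 = +41900 cm⁻¹.
Overall CFSE = -56740 + 41900 = -14840 cm⁻¹.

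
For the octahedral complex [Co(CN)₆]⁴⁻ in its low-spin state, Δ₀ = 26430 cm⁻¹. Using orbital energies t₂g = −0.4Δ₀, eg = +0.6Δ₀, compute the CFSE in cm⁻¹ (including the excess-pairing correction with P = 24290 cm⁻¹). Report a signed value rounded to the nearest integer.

-23284

Each CN⁻ contributes -1; 6 × (-1) = -6. With overall charge -4, Co is in the +2 oxidation state.
Co is in group 9, so Co²⁺ is d⁷ (9 − 2 = 7).
Configuration: t₂g⁶ eg¹.
The orbital stabilization is -1.8Δ₀ = -1.8 × 26430 = -47574 cm⁻¹.
High-spin d⁷ would be t₂g⁵ eg² with 2 pairs; low-spin has 3, so 1 excess pair costs +1P = +24290 cm⁻¹.
Overall CFSE = -47574 + 24290 = -23284 cm⁻¹.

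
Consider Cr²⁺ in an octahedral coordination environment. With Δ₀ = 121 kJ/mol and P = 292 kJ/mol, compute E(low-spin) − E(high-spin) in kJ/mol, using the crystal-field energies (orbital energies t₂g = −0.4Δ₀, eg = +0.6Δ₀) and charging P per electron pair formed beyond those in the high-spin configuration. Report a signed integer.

171

Group 6 minus oxidation state +2 gives a d⁴ configuration for Cr²⁺.
In the high-spin limit (t₂g³ eg¹) the orbital term is -0.6Δ₀ = -73 kJ/mol, with no excess pairing.
Low-spin: t₂g⁴ eg⁰, orbital CFSE = -1.6Δ₀ = -194 kJ/mol; plus 1 excess pair × P = +292 kJ/mol; total 98 kJ/mol.
E(LS) − E(HS) = 98 − (-73) = 171 kJ/mol.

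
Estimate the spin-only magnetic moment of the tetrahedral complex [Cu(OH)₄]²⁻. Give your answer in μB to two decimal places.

1.73 μB

Each OH⁻ contributes -1; 4 × (-1) = -4. With overall charge -2, Cu is in the +2 oxidation state.
Cu is in group 11, so Cu²⁺ is d⁹ (11 − 2 = 9).
Tetrahedral splitting is small, so the complex is high-spin.
Configuration: e^4 t2^5 → 1 unpaired electron.
μ(spin-only) = √[1(1+2)] = √3 ≈ 1.73 μB.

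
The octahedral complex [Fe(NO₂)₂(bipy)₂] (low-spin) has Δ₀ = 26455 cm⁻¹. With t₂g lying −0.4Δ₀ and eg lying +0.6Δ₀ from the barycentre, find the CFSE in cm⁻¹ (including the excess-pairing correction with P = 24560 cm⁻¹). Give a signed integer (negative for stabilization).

-14372

Ligand charges: 2×(-1) from NO₂⁻ and 2×(+0) from bipy sum to -2; with overall charge +0, Fe is +2.
Fe is in group 8, so Fe²⁺ is d⁶ (8 − 2 = 6).
Electron filling gives t₂g⁶ eg⁰.
Orbital CFSE = 6(-0.4) + 0(0.6) = -2.4Δ₀ = -2.4 × 26455 = -63492 cm⁻¹.
High-spin d⁶ would be t₂g⁴ eg² with 1 pair; low-spin has 3, so 2 excess pairs cost +2P = +49120 cm⁻¹.
Net CFSE = -63492 + 49120 = -14372 cm⁻¹.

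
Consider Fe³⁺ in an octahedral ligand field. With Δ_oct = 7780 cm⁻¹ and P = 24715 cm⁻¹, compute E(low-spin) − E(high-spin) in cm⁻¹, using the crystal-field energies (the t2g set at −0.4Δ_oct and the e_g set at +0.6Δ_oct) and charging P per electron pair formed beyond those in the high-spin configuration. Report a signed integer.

33870

Fe³⁺: group 8, so d-count = 8 − 3 = 5.
In the high-spin limit (t2g^3 e_g^2) the orbital term is 0.0Δ_oct = 0 cm⁻¹, with no excess pairing.
Low-spin: t2g^5 e_g^0, orbital CFSE = -2.0Δ_oct = -15560 cm⁻¹; plus 2 excess pairs × P = +49430 cm⁻¹; total 33870 cm⁻¹.
The difference is 33870 − (0) = 33870 cm⁻¹, so high-spin lies lower.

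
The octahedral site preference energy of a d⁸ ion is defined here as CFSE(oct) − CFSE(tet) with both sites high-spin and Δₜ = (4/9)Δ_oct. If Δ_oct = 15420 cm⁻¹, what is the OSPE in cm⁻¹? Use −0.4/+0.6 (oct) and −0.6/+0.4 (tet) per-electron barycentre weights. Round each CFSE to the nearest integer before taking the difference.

Octahedral (high-spin): t₂g⁶ eg², CFSE = 6(−0.4) + 2(+0.6) = -1.2Δ_oct = -1.2 × 15420 = -18504 cm⁻¹.
Tetrahedral e⁴ t₂⁴ gives -0.8Δₜ = -0.8 × (4/9) × 15420 = -5483 cm⁻¹.
Subtracting, OSPE = -18504 − (-5483) = -13021 cm⁻¹.

-13021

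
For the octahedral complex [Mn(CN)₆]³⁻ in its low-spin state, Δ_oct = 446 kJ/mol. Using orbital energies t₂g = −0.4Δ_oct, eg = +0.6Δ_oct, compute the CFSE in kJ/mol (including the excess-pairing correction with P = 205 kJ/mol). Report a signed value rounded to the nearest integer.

Each CN⁻ contributes -1; 6 × (-1) = -6. With overall charge -3, Mn is in the +3 oxidation state.
Group 7 minus oxidation state +3 gives a d⁴ configuration for Mn³⁺.
The d⁴ electrons fill as t₂g⁴ eg⁰.
CFSE(orbital) = 4×(-0.4Δ_oct) + 0×(0.6Δ_oct) = -1.6Δ_oct; with Δ_oct = 446 kJ/mol that is -714 kJ/mol.
Pairing penalty: 1 pair vs 0 in the high-spin reference → 1 extra × P = 205 kJ/mol.
Net CFSE = -714 + 205 = -509 kJ/mol.

-509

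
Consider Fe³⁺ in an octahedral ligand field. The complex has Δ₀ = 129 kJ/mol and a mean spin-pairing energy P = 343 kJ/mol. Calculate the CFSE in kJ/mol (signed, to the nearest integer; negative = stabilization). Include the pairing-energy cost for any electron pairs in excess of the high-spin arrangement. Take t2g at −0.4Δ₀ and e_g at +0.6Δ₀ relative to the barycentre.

0

Fe³⁺: group 8, so d-count = 8 − 3 = 5.
Δ₀ < P, so pairing is avoided: the ground state is high-spin.
That gives t2g^3 e_g^2.
Orbital CFSE = 0.0Δ₀ = 0.0 × 129 = 0 kJ/mol.
High-spin has no excess pairs, so no pairing correction applies.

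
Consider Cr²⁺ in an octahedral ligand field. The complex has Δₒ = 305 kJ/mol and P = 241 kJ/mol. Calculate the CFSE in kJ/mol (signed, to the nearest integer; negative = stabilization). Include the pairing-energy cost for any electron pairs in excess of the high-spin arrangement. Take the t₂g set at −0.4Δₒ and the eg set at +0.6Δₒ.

Cr is in group 6, so Cr²⁺ is d⁴ (6 − 2 = 4).
With Δₒ > P the complex is low-spin.
Configuration: t₂g⁴ eg⁰.
Orbital CFSE = -1.6Δₒ = -1.6 × 305 = -488 kJ/mol.
Excess pairs vs high-spin: 1 − 0 = 1; pairing cost = +241 kJ/mol.
Net CFSE = -488 + 241 = -247 kJ/mol.

-247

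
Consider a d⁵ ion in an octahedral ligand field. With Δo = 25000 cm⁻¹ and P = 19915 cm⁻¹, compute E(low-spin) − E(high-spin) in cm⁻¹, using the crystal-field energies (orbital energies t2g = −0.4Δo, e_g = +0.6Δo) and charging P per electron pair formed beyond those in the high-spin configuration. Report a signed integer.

-10170

High-spin: t2g^3 e_g^2, CFSE = 0.0Δo = 0 cm⁻¹.
For low-spin the configuration is t2g^5 e_g^0: orbital energy -2.0 × 25000 = -50000 cm⁻¹, and 2 additional pairs relative to high-spin add 39830 cm⁻¹, giving -10170 cm⁻¹.
Thus E(LS) − E(HS) = -10170 cm⁻¹.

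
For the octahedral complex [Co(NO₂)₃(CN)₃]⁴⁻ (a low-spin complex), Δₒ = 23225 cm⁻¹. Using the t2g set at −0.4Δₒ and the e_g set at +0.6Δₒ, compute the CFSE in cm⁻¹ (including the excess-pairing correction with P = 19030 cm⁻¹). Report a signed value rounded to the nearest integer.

Ligand charges: 3×(-1) from NO₂⁻ and 3×(-1) from CN⁻ sum to -6; with overall charge -4, Co is +2.
Group 9 minus oxidation state +2 gives a d⁷ configuration for Co²⁺.
Electron filling gives t2g^6 e_g^1.
Orbital CFSE = 6(-0.4) + 1(0.6) = -1.8Δₒ = -1.8 × 23225 = -41805 cm⁻¹.
Pairing penalty: 3 pairs vs 2 in the high-spin reference → 1 extra × P = 19030 cm⁻¹.
Overall CFSE = -41805 + 19030 = -22775 cm⁻¹.

-22775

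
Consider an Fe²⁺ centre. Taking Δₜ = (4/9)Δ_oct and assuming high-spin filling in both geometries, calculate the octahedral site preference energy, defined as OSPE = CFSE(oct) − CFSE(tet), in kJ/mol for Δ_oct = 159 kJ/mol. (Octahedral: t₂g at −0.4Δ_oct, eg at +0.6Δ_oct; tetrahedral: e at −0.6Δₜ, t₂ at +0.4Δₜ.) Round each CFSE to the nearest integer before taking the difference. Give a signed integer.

Group 8 minus oxidation state +2 gives a d⁶ configuration for Fe²⁺.
In an octahedral site d⁶ (HS) is t₂g⁴ eg², giving CFSE(oct) = -0.4Δ_oct = -64 kJ/mol.
Tetrahedral e³ t₂³ gives -0.6Δₜ = -0.6 × (4/9) × 159 = -42 kJ/mol.
OSPE = -64 − (-42) = -22 kJ/mol.

-22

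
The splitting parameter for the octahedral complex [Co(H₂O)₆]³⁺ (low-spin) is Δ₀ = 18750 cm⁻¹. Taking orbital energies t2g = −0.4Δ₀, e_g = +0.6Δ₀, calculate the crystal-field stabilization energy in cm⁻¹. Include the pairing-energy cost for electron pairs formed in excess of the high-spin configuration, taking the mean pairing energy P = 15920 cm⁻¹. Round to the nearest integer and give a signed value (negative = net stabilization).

-13160

H₂O is neutral, so the +3 overall charge sits on Co: oxidation state +3.
Co sits in group 9; removing 3 electrons leaves Co³⁺ with 9 − 3 = 6 d electrons.
The d⁶ electrons fill as t2g^6 e_g^0.
Orbital CFSE = 6(-0.4) + 0(0.6) = -2.4Δ₀ = -2.4 × 18750 = -45000 cm⁻¹.
Relative to high-spin t2g^4 e_g^2 (1 paired), the low-spin configuration has 2 additional pairs, contributing +2 × 15920 = +31840 cm⁻¹.
Net CFSE = -45000 + 31840 = -13160 cm⁻¹.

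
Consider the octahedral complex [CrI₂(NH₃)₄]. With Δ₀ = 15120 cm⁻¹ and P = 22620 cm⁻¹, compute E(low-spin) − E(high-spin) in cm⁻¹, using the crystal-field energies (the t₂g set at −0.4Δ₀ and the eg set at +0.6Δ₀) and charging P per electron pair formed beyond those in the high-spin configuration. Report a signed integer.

Ligand charges: 2×(-1) from I⁻ and 4×(+0) from NH₃ sum to -2; with overall charge +0, Cr is +2.
Cr sits in group 6; removing 2 electrons leaves Cr²⁺ with 6 − 2 = 4 d electrons.
High-spin: t₂g³ eg¹, CFSE = -0.6Δ₀ = -9072 cm⁻¹.
Low-spin t₂g⁴ eg⁰ gives -1.6Δ₀ = -24192 cm⁻¹, but forming 1 extra pair costs 1P = 22620 cm⁻¹, so E(LS) = -24192 + 22620 = -1572 cm⁻¹.
Thus E(LS) − E(HS) = 7500 cm⁻¹.

7500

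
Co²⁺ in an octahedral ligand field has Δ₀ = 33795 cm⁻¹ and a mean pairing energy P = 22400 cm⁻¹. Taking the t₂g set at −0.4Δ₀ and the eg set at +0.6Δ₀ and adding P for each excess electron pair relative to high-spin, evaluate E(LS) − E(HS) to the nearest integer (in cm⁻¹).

Group 9 minus oxidation state +2 gives a d⁷ configuration for Co²⁺.
High-spin: t₂g⁵ eg², CFSE = -0.8Δ₀ = -27036 cm⁻¹.
Low-spin: t₂g⁶ eg¹, orbital CFSE = -1.8Δ₀ = -60831 cm⁻¹; plus 1 excess pair × P = +22400 cm⁻¹; total -38431 cm⁻¹.
E(LS) − E(HS) = -38431 − (-27036) = -11395 cm⁻¹.

-11395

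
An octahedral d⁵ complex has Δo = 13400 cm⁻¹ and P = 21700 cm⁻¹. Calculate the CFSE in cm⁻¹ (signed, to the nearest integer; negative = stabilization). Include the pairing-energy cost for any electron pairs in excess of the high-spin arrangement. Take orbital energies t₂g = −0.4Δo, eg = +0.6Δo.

Here Δo < P (13400 < 21700), so the high-spin state is favoured.
Configuration: t₂g³ eg².
Orbital CFSE = 0.0Δo = 0.0 × 13400 = 0 cm⁻¹.
High-spin has no excess pairs, so no pairing correction applies.

0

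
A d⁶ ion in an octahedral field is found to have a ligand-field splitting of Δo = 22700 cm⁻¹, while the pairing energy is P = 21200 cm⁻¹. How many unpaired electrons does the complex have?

Δo > P, so pairing is preferred: the ground state is low-spin.
Filling d⁶ accordingly: t2g^6 e_g^0.
Unpaired electrons: 0.

0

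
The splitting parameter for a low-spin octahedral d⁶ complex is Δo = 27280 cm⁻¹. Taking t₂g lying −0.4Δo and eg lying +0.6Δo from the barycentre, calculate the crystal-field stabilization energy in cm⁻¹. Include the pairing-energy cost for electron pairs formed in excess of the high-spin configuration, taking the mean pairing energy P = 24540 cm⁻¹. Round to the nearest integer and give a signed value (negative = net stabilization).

-16392

The d⁶ electrons fill as t₂g⁶ eg⁰.
Orbital CFSE = 6(-0.4) + 0(0.6) = -2.4Δo = -2.4 × 27280 = -65472 cm⁻¹.
Pairing penalty: 3 pairs vs 1 in the high-spin reference → 2 extra × P = 49080 cm⁻¹.
Net CFSE = -65472 + 49080 = -16392 cm⁻¹.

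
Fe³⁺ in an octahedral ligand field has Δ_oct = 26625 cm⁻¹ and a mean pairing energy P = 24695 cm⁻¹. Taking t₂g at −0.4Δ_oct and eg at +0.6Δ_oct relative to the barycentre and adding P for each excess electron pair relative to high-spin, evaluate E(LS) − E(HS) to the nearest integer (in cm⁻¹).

-3860

Fe is in group 8, so Fe³⁺ is d⁵ (8 − 3 = 5).
High-spin: t₂g³ eg², CFSE = 0.0Δ_oct = 0 cm⁻¹.
Low-spin: t₂g⁵ eg⁰, orbital CFSE = -2.0Δ_oct = -53250 cm⁻¹; plus 2 excess pairs × P = +49390 cm⁻¹; total -3860 cm⁻¹.
E(LS) − E(HS) = -3860 − (0) = -3860 cm⁻¹.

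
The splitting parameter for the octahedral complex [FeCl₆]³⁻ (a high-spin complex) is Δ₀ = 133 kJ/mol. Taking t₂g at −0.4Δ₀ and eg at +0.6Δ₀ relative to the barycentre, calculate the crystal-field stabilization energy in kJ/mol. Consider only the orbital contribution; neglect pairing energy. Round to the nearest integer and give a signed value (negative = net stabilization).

Each Cl⁻ contributes -1; 6 × (-1) = -6. With overall charge -3, Fe is in the +3 oxidation state.
Fe³⁺: group 8, so d-count = 8 − 3 = 5.
Electron filling gives t₂g³ eg².
CFSE(orbital) = 3×(-0.4Δ₀) + 2×(0.6Δ₀) = 0.0Δ₀; with Δ₀ = 133 kJ/mol that is 0 kJ/mol.

0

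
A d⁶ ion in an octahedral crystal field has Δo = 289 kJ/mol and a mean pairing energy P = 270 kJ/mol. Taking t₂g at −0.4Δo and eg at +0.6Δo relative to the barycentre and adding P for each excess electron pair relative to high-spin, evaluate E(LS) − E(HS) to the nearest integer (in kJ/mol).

-38

In the high-spin limit (t₂g⁴ eg²) the orbital term is -0.4Δo = -116 kJ/mol, with no excess pairing.
Low-spin t₂g⁶ eg⁰ gives -2.4Δo = -694 kJ/mol, but forming 2 extra pairs costs 2P = 540 kJ/mol, so E(LS) = -694 + 540 = -154 kJ/mol.
The difference is -154 − (-116) = -38 kJ/mol, so low-spin lies lower.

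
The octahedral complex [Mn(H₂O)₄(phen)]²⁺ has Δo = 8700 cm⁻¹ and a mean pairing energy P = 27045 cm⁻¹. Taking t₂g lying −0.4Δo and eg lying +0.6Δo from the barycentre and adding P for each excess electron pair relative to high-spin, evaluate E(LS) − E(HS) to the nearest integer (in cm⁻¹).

Ligand charges: 4×(+0) from H₂O and 1×(+0) from phen sum to +0; with overall charge +2, Mn is +2.
Mn is in group 7, so Mn²⁺ is d⁵ (7 − 2 = 5).
High-spin d⁵ fills as t₂g³ eg² with CFSE 3(−0.4) + 2(+0.6) = 0.0Δo = 0 cm⁻¹.
For low-spin the configuration is t₂g⁵ eg⁰: orbital energy -2.0 × 8700 = -17400 cm⁻¹, and 2 additional pairs relative to high-spin add 54090 cm⁻¹, giving 36690 cm⁻¹.
Thus E(LS) − E(HS) = 36690 cm⁻¹.

36690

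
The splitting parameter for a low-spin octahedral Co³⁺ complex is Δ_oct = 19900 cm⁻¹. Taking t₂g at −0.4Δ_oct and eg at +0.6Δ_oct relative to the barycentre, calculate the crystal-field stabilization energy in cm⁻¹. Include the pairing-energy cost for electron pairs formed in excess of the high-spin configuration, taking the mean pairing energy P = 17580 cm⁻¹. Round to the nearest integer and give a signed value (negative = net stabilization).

-12600

Group 9 minus oxidation state +3 gives a d⁶ configuration for Co³⁺.
Configuration: t₂g⁶ eg⁰.
The orbital stabilization is -2.4Δ_oct = -2.4 × 19900 = -47760 cm⁻¹.
High-spin d⁶ would be t₂g⁴ eg² with 1 pair; low-spin has 3, so 2 excess pairs cost +2P = +35160 cm⁻¹.
Net CFSE = -47760 + 35160 = -12600 cm⁻¹.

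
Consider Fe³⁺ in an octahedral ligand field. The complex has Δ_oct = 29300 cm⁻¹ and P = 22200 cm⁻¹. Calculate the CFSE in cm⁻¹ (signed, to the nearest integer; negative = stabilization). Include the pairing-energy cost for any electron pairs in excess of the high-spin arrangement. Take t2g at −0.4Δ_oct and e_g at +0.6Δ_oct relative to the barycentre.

Group 8 minus oxidation state +3 gives a d⁵ configuration for Fe³⁺.
Δ_oct > P, so pairing is preferred: the ground state is low-spin.
Configuration: t2g^5 e_g^0.
Orbital CFSE = -2.0Δ_oct = -2.0 × 29300 = -58600 cm⁻¹.
Excess pairs vs high-spin: 2 − 0 = 2; pairing cost = +44400 cm⁻¹.
Net CFSE = -58600 + 44400 = -14200 cm⁻¹.

-14200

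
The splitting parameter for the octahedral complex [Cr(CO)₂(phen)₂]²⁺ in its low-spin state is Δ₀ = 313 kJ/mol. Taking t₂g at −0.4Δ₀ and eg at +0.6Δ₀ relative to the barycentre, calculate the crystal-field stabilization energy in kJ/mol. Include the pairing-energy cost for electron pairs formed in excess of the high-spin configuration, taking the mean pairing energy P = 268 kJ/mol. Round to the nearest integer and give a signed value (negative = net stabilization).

Ligand charges: 2×(+0) from CO and 2×(+0) from phen sum to +0; with overall charge +2, Cr is +2.
Cr is in group 6, so Cr²⁺ is d⁴ (6 − 2 = 4).
Electron filling gives t₂g⁴ eg⁰.
The orbital stabilization is -1.6Δ₀ = -1.6 × 313 = -501 kJ/mol.
Relative to high-spin t₂g³ eg¹ (0 paired), the low-spin configuration has 1 additional pair, contributing +1 × 268 = +268 kJ/mol.
Net CFSE = -501 + 268 = -233 kJ/mol.

-233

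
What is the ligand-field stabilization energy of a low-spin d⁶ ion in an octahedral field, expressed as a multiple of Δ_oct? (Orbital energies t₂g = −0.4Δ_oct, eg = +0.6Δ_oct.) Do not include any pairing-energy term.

Configuration: t₂g⁶ eg⁰.
CFSE = 6(-0.4Δ_oct) + 0(0.6Δ_oct) = -2.4Δ_oct + 0.0Δ_oct = -2.4Δ_oct.

-2.4 Δ_oct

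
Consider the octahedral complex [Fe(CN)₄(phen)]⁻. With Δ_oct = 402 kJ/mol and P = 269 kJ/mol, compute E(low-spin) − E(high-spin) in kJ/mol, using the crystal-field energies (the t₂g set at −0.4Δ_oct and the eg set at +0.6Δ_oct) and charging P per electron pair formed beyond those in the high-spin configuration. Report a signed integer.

Ligand charges: 4×(-1) from CN⁻ and 1×(+0) from phen sum to -4; with overall charge -1, Fe is +3.
Group 8 minus oxidation state +3 gives a d⁵ configuration for Fe³⁺.
High-spin d⁵ fills as t₂g³ eg² with CFSE 3(−0.4) + 2(+0.6) = 0.0Δ_oct = 0 kJ/mol.
For low-spin the configuration is t₂g⁵ eg⁰: orbital energy -2.0 × 402 = -804 kJ/mol, and 2 additional pairs relative to high-spin add 538 kJ/mol, giving -266 kJ/mol.
Thus E(LS) − E(HS) = -266 kJ/mol.

-266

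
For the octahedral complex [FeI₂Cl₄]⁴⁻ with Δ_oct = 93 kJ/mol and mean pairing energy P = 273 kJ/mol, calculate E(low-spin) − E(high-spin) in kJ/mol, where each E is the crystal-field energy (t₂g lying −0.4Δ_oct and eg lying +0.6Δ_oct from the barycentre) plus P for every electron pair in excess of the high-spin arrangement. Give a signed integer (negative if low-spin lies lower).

Ligand charges: 2×(-1) from I⁻ and 4×(-1) from Cl⁻ sum to -6; with overall charge -4, Fe is +2.
Fe²⁺: group 8, so d-count = 8 − 2 = 6.
High-spin: t₂g⁴ eg², CFSE = -0.4Δ_oct = -37 kJ/mol.
Low-spin: t₂g⁶ eg⁰, orbital CFSE = -2.4Δ_oct = -223 kJ/mol; plus 2 excess pairs × P = +546 kJ/mol; total 323 kJ/mol.
The difference is 323 − (-37) = 360 kJ/mol, so high-spin lies lower.

360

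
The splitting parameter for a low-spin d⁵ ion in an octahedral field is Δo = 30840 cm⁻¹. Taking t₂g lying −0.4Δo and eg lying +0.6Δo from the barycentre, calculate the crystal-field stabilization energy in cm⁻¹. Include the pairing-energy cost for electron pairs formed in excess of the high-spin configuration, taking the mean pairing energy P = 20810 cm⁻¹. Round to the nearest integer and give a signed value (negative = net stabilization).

-20060

Electron filling gives t₂g⁵ eg⁰.
CFSE(orbital) = 5×(-0.4Δo) + 0×(0.6Δo) = -2.0Δo; with Δo = 30840 cm⁻¹ that is -61680 cm⁻¹.
High-spin d⁵ would be t₂g³ eg² with 0 pairs; low-spin has 2, so 2 excess pairs cost +2P = +41620 cm⁻¹.
Overall CFSE = -61680 + 41620 = -20060 cm⁻¹.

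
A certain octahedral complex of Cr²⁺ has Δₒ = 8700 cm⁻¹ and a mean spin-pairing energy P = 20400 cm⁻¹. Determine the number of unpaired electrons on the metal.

Cr is in group 6, so Cr²⁺ is d⁴ (6 − 2 = 4).
Here Δₒ < P (8700 < 20400), so the high-spin state is favoured.
Configuration: t₂g³ eg¹.
Unpaired electrons: 4.

4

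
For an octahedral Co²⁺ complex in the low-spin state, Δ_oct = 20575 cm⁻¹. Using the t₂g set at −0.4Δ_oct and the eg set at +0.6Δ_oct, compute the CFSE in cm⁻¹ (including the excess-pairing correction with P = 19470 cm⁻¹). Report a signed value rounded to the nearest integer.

Co²⁺: group 9, so d-count = 9 − 2 = 7.
Configuration: t₂g⁶ eg¹.
Orbital CFSE = 6(-0.4) + 1(0.6) = -1.8Δ_oct = -1.8 × 20575 = -37035 cm⁻¹.
Relative to high-spin t₂g⁵ eg² (2 paired), the low-spin configuration has 1 additional pair, contributing +1 × 19470 = +19470 cm⁻¹.
Combining: -37035 + 19470 = -17565 cm⁻¹.

-17565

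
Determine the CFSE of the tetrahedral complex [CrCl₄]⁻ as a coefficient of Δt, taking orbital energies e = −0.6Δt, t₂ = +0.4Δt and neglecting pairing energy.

Each Cl⁻ contributes -1; 4 × (-1) = -4. With overall charge -1, Cr is in the +3 oxidation state.
Group 6 minus oxidation state +3 gives a d³ configuration for Cr³⁺.
Tetrahedral fields are weak (Δₜ ≈ 4/9 Δₒ), so electrons fill high-spin.
Configuration: e² t₂¹.
CFSE = 2(-0.6Δt) + 1(0.4Δt) = -1.2Δt + 0.4Δt = -0.8Δt.

-0.8 Δt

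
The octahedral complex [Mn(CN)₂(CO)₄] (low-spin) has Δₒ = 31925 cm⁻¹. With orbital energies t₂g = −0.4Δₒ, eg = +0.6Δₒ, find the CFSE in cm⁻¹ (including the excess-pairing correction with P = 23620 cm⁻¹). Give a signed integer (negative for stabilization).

Ligand charges: 2×(-1) from CN⁻ and 4×(+0) from CO sum to -2; with overall charge +0, Mn is +2.
Mn sits in group 7; removing 2 electrons leaves Mn²⁺ with 7 − 2 = 5 d electrons.
The d⁵ electrons fill as t₂g⁵ eg⁰.
CFSE(orbital) = 5×(-0.4Δₒ) + 0×(0.6Δₒ) = -2.0Δₒ; with Δₒ = 31925 cm⁻¹ that is -63850 cm⁻¹.
Relative to high-spin t₂g³ eg² (0 paired), the low-spin configuration has 2 additional pairs, contributing +2 × 23620 = +47240 cm⁻¹.
Overall CFSE = -63850 + 47240 = -16610 cm⁻¹.

-16610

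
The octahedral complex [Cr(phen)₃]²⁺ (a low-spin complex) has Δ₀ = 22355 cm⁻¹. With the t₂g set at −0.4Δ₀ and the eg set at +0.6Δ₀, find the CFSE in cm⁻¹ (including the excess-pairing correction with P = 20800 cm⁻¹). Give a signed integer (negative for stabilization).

-14968

phen is neutral, so the +2 overall charge sits on Cr: oxidation state +2.
Cr is in group 6, so Cr²⁺ is d⁴ (6 − 2 = 4).
The d⁴ electrons fill as t₂g⁴ eg⁰.
CFSE(orbital) = 4×(-0.4Δ₀) + 0×(0.6Δ₀) = -1.6Δ₀; with Δ₀ = 22355 cm⁻¹ that is -35768 cm⁻¹.
Relative to high-spin t₂g³ eg¹ (0 paired), the low-spin configuration has 1 additional pair, contributing +1 × 20800 = +20800 cm⁻¹.
Overall CFSE = -35768 + 20800 = -14968 cm⁻¹.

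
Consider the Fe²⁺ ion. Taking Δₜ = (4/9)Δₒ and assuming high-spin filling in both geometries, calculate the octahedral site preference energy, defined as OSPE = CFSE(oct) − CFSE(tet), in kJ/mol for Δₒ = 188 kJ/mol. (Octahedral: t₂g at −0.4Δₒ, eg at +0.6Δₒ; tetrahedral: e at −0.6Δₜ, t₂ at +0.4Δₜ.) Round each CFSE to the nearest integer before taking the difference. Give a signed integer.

Fe²⁺: group 8, so d-count = 8 − 2 = 6.
In an octahedral site d⁶ (HS) is t₂g⁴ eg², giving CFSE(oct) = -0.4Δₒ = -75 kJ/mol.
Tetrahedral: e³ t₂³, CFSE = 3(−0.6) + 3(+0.4) = -0.6Δₜ = -0.6 × (4/9) × 188 = -50 kJ/mol.
OSPE = -75 − (-50) = -25 kJ/mol.

-25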